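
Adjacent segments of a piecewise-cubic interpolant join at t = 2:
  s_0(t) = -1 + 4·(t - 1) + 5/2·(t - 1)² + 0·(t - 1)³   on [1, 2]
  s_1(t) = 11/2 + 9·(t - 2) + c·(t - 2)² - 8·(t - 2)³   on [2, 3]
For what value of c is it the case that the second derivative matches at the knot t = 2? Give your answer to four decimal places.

2.5000

s_0''(t) = 5 + 0·(t - 1), so s_0''(2) = 5. On the right, s_1''(2) = 2c, so c = 5/2.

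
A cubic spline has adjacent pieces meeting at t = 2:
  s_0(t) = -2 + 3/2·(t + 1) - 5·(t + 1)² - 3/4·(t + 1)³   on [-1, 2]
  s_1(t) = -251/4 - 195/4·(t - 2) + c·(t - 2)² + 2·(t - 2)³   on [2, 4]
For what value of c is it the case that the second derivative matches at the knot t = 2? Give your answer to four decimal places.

-11.7500

s_0''(t) = -10 - 9/2·(t + 1), so s_0''(2) = -47/2. On the right, s_1''(2) = 2c, so c = -47/4.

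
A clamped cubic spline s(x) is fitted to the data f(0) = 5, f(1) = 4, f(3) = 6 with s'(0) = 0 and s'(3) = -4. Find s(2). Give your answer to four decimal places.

6.0417

With m_i denoting the second derivative at x_i, h_i = 1, 2, and Δ_i = (y_(i+1) − y_i)/h_i = -1, 1:
  1·m_0 + 6·m_1 + 2·m_2 = 6(Δ_1 - Δ_0) = 12
Clamped end conditions give two more equations: 2h_0·m_0 + h_0·m_1 = 6(Δ_0 - s'(0)) = -6 and h_1·m_1 + 2h_1·m_2 = 6(s'(3) - Δ_1) = -30.
Hence m_0 = -19/3, m_1 = 20/3, m_2 = -65/6.
On [1, 3], s(x) = 4 + 1/6·(x - 1) + 10/3·(x - 1)² - 35/24·(x - 1)³.
With (x - 1) = 1: s(2) = 145/24.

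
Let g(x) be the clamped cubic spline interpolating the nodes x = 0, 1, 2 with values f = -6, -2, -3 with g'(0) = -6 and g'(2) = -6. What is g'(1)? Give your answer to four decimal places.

5.2500

Put M_i = g'' at the i-th knot. Here h = (1, 1) and Δ = (4, -1), so the interior equations h_(i-1)·M_(i-1) + 2(h_(i-1)+h_i)·M_i + h_i·M_(i+1) = 6(Δ_i − Δ_(i-1)) read
  1·M_0 + 4·M_1 + 1·M_2 = 6(Δ_1 - Δ_0) = -30
Clamped end conditions give two more equations: 2h_0·M_0 + h_0·M_1 = 6(Δ_0 - g'(0)) = 60 and h_1·M_1 + 2h_1·M_2 = 6(g'(2) - Δ_1) = -30.
Hence M_0 = 75/2, M_1 = -15, M_2 = -15/2.
On [1, 2], g'(x) = b_1 + 2c_1·(x - 1) + 3d_1·(x - 1)² with b_1 = Δ_1 - h_1(2M_1 + M_2)/6 = 21/4, c_1 = M_1/2 = -15/2, d_1 = (M_2 - M_1)/(6h_1) = 5/4. So g'(1) = 21/4.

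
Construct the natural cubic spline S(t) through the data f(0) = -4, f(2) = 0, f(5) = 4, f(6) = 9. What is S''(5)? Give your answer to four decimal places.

Write m_i for S''(x_i). With h_i = 2, 3, 1 and divided differences Δ_i = 2, 4/3, 5, the continuity of S' gives the tridiagonal system
  2·m_0 + 10·m_1 + 3·m_2 = 6(Δ_1 - Δ_0) = -4
  3·m_1 + 8·m_2 + 1·m_3 = 6(Δ_2 - Δ_1) = 22
Natural end conditions: m_0 = m_3 = 0.
Solving: m_0 = 0, m_1 = -98/71, m_2 = 232/71, m_3 = 0.

3.2676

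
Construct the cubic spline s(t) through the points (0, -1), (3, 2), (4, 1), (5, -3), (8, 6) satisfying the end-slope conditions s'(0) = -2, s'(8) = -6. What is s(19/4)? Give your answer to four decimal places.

Put m_i = s'' at the i-th knot. Here h = (3, 1, 1, 3) and Δ = (1, -1, -4, 3), so the interior equations h_(i-1)·m_(i-1) + 2(h_(i-1)+h_i)·m_i + h_i·m_(i+1) = 6(Δ_i − Δ_(i-1)) read
  3·m_0 + 8·m_1 + 1·m_2 = 6(Δ_1 - Δ_0) = -12
  1·m_1 + 4·m_2 + 1·m_3 = 6(Δ_2 - Δ_1) = -18
  1·m_2 + 8·m_3 + 3·m_4 = 6(Δ_3 - Δ_2) = 42
Clamped end conditions give two more equations: 2h_0·m_0 + h_0·m_1 = 6(Δ_0 - s'(0)) = 18 and h_3·m_3 + 2h_3·m_4 = 6(s'(8) - Δ_3) = -54.
Forward elimination and back-substitution give m_0 = 425/104, m_1 = -113/52, m_2 = -55/8, m_3 = 607/52, m_4 = -1543/104.
On [4, 5], s(t) = 1 - 95/26·(t - 4) - 55/16·(t - 4)² + 643/208·(t - 4)³.
With (t - 4) = 3/4: s(19/4) = -31547/13312.

-2.3698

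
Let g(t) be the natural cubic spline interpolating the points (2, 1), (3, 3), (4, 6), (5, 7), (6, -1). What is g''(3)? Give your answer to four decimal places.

Let σ_i = g''(x_i). Step sizes h_i = 1, 1, 1, 1; slopes of the chords Δ_i = (y_(i+1) - y_i)/h_i = 2, 3, 1, -8.
  1·σ_0 + 4·σ_1 + 1·σ_2 = 6(Δ_1 - Δ_0) = 6
  1·σ_1 + 4·σ_2 + 1·σ_3 = 6(Δ_2 - Δ_1) = -12
  1·σ_2 + 4·σ_3 + 1·σ_4 = 6(Δ_3 - Δ_2) = -54
Natural end conditions: σ_0 = σ_4 = 0.
Solving the tridiagonal system: σ_0 = 0, σ_1 = 3/2, σ_2 = 0, σ_3 = -27/2, σ_4 = 0.

1.5000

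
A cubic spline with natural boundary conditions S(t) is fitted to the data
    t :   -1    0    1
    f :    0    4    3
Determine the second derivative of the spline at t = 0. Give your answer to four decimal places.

Write M_i for S''(x_i). With h_i = 1, 1 and divided differences Δ_i = 4, -1, the continuity of S' gives the tridiagonal system
  1·M_0 + 4·M_1 + 1·M_2 = 6(Δ_1 - Δ_0) = -30
Natural end conditions: M_0 = M_2 = 0.
Hence M_0 = 0, M_1 = -15/2, M_2 = 0.

-7.5000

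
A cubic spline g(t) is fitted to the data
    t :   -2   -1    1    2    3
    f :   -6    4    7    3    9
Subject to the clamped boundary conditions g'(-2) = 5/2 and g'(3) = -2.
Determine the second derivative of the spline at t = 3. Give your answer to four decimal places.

-36.8672

Put M_i = g'' at the i-th knot. Here h = (1, 2, 1, 1) and Δ = (10, 3/2, -4, 6), so the interior equations h_(i-1)·M_(i-1) + 2(h_(i-1)+h_i)·M_i + h_i·M_(i+1) = 6(Δ_i − Δ_(i-1)) read
  1·M_0 + 6·M_1 + 2·M_2 = 6(Δ_1 - Δ_0) = -51
  2·M_1 + 6·M_2 + 1·M_3 = 6(Δ_2 - Δ_1) = -33
  1·M_2 + 4·M_3 + 1·M_4 = 6(Δ_3 - Δ_2) = 60
Clamped end conditions give two more equations: 2h_0·M_0 + h_0·M_1 = 6(Δ_0 - g'(-2)) = 45 and h_3·M_3 + 2h_3·M_4 = 6(g'(3) - Δ_3) = -48.
Forward elimination and back-substitution give M_0 = 1797/64, M_1 = -357/32, M_2 = -777/128, M_3 = 1647/64, M_4 = -4719/128.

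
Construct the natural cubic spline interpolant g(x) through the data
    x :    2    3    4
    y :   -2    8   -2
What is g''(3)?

With M_i denoting the second derivative at x_i, h_i = 1, 1, and Δ_i = (y_(i+1) − y_i)/h_i = 10, -10:
  1·M_0 + 4·M_1 + 1·M_2 = 6(Δ_1 - Δ_0) = -120
Natural end conditions: M_0 = M_2 = 0.
Hence M_0 = 0, M_1 = -30, M_2 = 0.

-30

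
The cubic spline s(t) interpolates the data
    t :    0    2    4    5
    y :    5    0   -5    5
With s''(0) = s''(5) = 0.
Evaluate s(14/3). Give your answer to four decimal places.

Let M_i = s''(x_i). Step sizes h_i = 2, 2, 1; slopes of the chords Δ_i = (y_(i+1) - y_i)/h_i = -5/2, -5/2, 10.
  2·M_0 + 8·M_1 + 2·M_2 = 6(Δ_1 - Δ_0) = 0
  2·M_1 + 6·M_2 + 1·M_3 = 6(Δ_2 - Δ_1) = 75
Natural end conditions: M_0 = M_3 = 0.
Solving: M_0 = 0, M_1 = -75/22, M_2 = 150/11, M_3 = 0.
On [4, 5], s(t) = -5 + 60/11·(t - 4) + 75/11·(t - 4)² - 25/11·(t - 4)³.
With (t - 4) = 2/3: s(14/3) = 295/297.

0.9933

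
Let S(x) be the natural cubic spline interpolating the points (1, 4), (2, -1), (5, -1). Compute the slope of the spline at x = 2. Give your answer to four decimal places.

Write M_i for S''(x_i). With h_i = 1, 3 and divided differences Δ_i = -5, 0, the continuity of S' gives the tridiagonal system
  1·M_0 + 8·M_1 + 3·M_2 = 6(Δ_1 - Δ_0) = 30
Natural end conditions: M_0 = M_2 = 0.
Hence M_0 = 0, M_1 = 15/4, M_2 = 0.
On [2, 5], S'(x) = b_1 + 2c_1·(x - 2) + 3d_1·(x - 2)² with b_1 = Δ_1 - h_1(2M_1 + M_2)/6 = -15/4, c_1 = M_1/2 = 15/8, d_1 = (M_2 - M_1)/(6h_1) = -5/24. So S'(2) = -15/4.

-3.7500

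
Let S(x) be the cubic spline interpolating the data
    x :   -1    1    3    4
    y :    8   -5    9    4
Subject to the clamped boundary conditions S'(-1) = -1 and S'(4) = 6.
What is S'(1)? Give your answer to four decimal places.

Write m_i for S''(x_i). With h_i = 2, 2, 1 and divided differences Δ_i = -13/2, 7, -5, the continuity of S' gives the tridiagonal system
  2·m_0 + 8·m_1 + 2·m_2 = 6(Δ_1 - Δ_0) = 81
  2·m_1 + 6·m_2 + 1·m_3 = 6(Δ_2 - Δ_1) = -72
Clamped end conditions give two more equations: 2h_0·m_0 + h_0·m_1 = 6(Δ_0 - S'(-1)) = -33 and h_2·m_2 + 2h_2·m_3 = 6(S'(4) - Δ_2) = 66.
Solving the tridiagonal system: m_0 = -877/46, m_1 = 995/46, m_2 = -620/23, m_3 = 1069/23.
On [1, 3], S'(x) = b_1 + 2c_1·(x - 1) + 3d_1·(x - 1)² with b_1 = Δ_1 - h_1(2m_1 + m_2)/6 = 36/23, c_1 = m_1/2 = 995/92, d_1 = (m_2 - m_1)/(6h_1) = -745/184. So S'(1) = 36/23.

1.5652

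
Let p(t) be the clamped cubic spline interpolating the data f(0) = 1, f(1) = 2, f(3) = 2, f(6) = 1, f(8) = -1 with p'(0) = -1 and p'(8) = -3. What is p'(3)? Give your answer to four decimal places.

-0.6154

With M_i denoting the second derivative at x_i, h_i = 1, 2, 3, 2, and Δ_i = (y_(i+1) − y_i)/h_i = 1, 0, -1/3, -1:
  1·M_0 + 6·M_1 + 2·M_2 = 6(Δ_1 - Δ_0) = -6
  2·M_1 + 10·M_2 + 3·M_3 = 6(Δ_2 - Δ_1) = -2
  3·M_2 + 10·M_3 + 2·M_4 = 6(Δ_3 - Δ_2) = -4
Clamped end conditions give two more equations: 2h_0·M_0 + h_0·M_1 = 6(Δ_0 - p'(0)) = 12 and h_3·M_3 + 2h_3·M_4 = 6(p'(8) - Δ_3) = -12.
Solving: M_0 = 278/39, M_1 = -88/39, M_2 = 8/39, M_3 = 2/13, M_4 = -40/13.
On [3, 6], p'(t) = b_2 + 2c_2·(t - 3) + 3d_2·(t - 3)² with b_2 = Δ_2 - h_2(2M_2 + M_3)/6 = -8/13, c_2 = M_2/2 = 4/39, d_2 = (M_3 - M_2)/(6h_2) = -1/351. So p'(3) = -8/13.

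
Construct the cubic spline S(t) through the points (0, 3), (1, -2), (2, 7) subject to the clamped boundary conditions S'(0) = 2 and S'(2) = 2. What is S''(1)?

42

Let M_i = S''(x_i). Step sizes h_i = 1, 1; slopes of the chords Δ_i = (y_(i+1) - y_i)/h_i = -5, 9.
  1·M_0 + 4·M_1 + 1·M_2 = 6(Δ_1 - Δ_0) = 84
Clamped end conditions give two more equations: 2h_0·M_0 + h_0·M_1 = 6(Δ_0 - S'(0)) = -42 and h_1·M_1 + 2h_1·M_2 = 6(S'(2) - Δ_1) = -42.
Solving: M_0 = -42, M_1 = 42, M_2 = -42.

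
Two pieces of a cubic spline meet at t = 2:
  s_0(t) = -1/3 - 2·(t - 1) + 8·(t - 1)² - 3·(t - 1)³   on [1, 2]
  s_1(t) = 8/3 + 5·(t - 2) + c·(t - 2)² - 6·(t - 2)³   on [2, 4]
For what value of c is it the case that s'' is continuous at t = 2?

s_0''(t) = 16 - 18·(t - 1), so s_0''(2) = -2. On the right, s_1''(2) = 2c, so c = -1.

-1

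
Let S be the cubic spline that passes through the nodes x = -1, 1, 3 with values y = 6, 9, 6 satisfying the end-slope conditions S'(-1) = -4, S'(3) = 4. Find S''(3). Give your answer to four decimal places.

Write M_i for S''(x_i). With h_i = 2, 2 and divided differences Δ_i = 3/2, -3/2, the continuity of S' gives the tridiagonal system
  2·M_0 + 8·M_1 + 2·M_2 = 6(Δ_1 - Δ_0) = -18
Clamped end conditions give two more equations: 2h_0·M_0 + h_0·M_1 = 6(Δ_0 - S'(-1)) = 33 and h_1·M_1 + 2h_1·M_2 = 6(S'(3) - Δ_1) = 33.
Forward elimination and back-substitution give M_0 = 25/2, M_1 = -17/2, M_2 = 25/2.

12.5000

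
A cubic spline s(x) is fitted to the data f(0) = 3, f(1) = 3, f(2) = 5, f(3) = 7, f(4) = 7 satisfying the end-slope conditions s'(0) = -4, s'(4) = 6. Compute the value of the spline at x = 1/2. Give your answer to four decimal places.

With M_i denoting the second derivative at x_i, h_i = 1, 1, 1, 1, and Δ_i = (y_(i+1) − y_i)/h_i = 0, 2, 2, 0:
  1·M_0 + 4·M_1 + 1·M_2 = 6(Δ_1 - Δ_0) = 12
  1·M_1 + 4·M_2 + 1·M_3 = 6(Δ_2 - Δ_1) = 0
  1·M_2 + 4·M_3 + 1·M_4 = 6(Δ_3 - Δ_2) = -12
Clamped end conditions give two more equations: 2h_0·M_0 + h_0·M_1 = 6(Δ_0 - s'(0)) = 24 and h_3·M_3 + 2h_3·M_4 = 6(s'(4) - Δ_3) = 36.
Hence M_0 = 173/14, M_1 = -5/7, M_2 = 5/2, M_3 = -65/7, M_4 = 317/14.
On [0, 1], s(x) = 3 - 4·x + 173/28·x² - 61/28·x³.
With x = 1/2: s(1/2) = 509/224.

2.2723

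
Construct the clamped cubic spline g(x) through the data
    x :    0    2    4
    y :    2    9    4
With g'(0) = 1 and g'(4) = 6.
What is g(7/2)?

With m_i denoting the second derivative at x_i, h_i = 2, 2, and Δ_i = (y_(i+1) − y_i)/h_i = 7/2, -5/2:
  2·m_0 + 8·m_1 + 2·m_2 = 6(Δ_1 - Δ_0) = -36
Clamped end conditions give two more equations: 2h_0·m_0 + h_0·m_1 = 6(Δ_0 - g'(0)) = 15 and h_1·m_1 + 2h_1·m_2 = 6(g'(4) - Δ_1) = 51.
Solving: m_0 = 19/2, m_1 = -23/2, m_2 = 37/2.
On [2, 4], g(x) = 9 - 1·(x - 2) - 23/4·(x - 2)² + 5/2·(x - 2)³.
With (x - 2) = 3/2: g(7/2) = 3.

3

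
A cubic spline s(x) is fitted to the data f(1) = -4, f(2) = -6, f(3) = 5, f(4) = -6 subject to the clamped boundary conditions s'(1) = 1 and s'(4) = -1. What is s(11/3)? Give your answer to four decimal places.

-3.1086

Put σ_i = s'' at the i-th knot. Here h = (1, 1, 1) and Δ = (-2, 11, -11), so the interior equations h_(i-1)·σ_(i-1) + 2(h_(i-1)+h_i)·σ_i + h_i·σ_(i+1) = 6(Δ_i − Δ_(i-1)) read
  1·σ_0 + 4·σ_1 + 1·σ_2 = 6(Δ_1 - Δ_0) = 78
  1·σ_1 + 4·σ_2 + 1·σ_3 = 6(Δ_2 - Δ_1) = -132
Clamped end conditions give two more equations: 2h_0·σ_0 + h_0·σ_1 = 6(Δ_0 - s'(1)) = -18 and h_2·σ_2 + 2h_2·σ_3 = 6(s'(4) - Δ_2) = 60.
Hence σ_0 = -446/15, σ_1 = 622/15, σ_2 = -872/15, σ_3 = 886/15.
On [3, 4], s(x) = 5 - 22/15·(x - 3) - 436/15·(x - 3)² + 293/15·(x - 3)³.
With (x - 3) = 2/3: s(11/3) = -1259/405.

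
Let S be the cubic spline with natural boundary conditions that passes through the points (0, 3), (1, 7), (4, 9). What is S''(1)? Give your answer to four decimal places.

Write M_i for S''(x_i). With h_i = 1, 3 and divided differences Δ_i = 4, 2/3, the continuity of S' gives the tridiagonal system
  1·M_0 + 8·M_1 + 3·M_2 = 6(Δ_1 - Δ_0) = -20
Natural end conditions: M_0 = M_2 = 0.
Solving: M_0 = 0, M_1 = -5/2, M_2 = 0.

-2.5000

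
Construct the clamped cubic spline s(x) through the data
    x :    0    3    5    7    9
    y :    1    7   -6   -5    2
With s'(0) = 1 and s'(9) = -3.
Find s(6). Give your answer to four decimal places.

-7.9683

Let m_i = s''(x_i). Step sizes h_i = 3, 2, 2, 2; slopes of the chords Δ_i = (y_(i+1) - y_i)/h_i = 2, -13/2, 1/2, 7/2.
  3·m_0 + 10·m_1 + 2·m_2 = 6(Δ_1 - Δ_0) = -51
  2·m_1 + 8·m_2 + 2·m_3 = 6(Δ_2 - Δ_1) = 42
  2·m_2 + 8·m_3 + 2·m_4 = 6(Δ_3 - Δ_2) = 18
Clamped end conditions give two more equations: 2h_0·m_0 + h_0·m_1 = 6(Δ_0 - s'(0)) = 6 and h_3·m_3 + 2h_3·m_4 = 6(s'(9) - Δ_3) = -39.
Solving the tridiagonal system: m_0 = 679/138, m_1 = -541/69, m_2 = 1745/276, m_3 = 245/69, m_4 = -3181/276.
On [5, 7], s(x) = -6 - 338/69·(x - 5) + 1745/552·(x - 5)² - 85/368·(x - 5)³.
With (x - 5) = 1: s(6) = -8797/1104.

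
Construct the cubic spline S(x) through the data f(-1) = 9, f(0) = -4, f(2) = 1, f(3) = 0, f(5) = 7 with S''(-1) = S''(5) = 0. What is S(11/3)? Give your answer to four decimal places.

Put M_i = S'' at the i-th knot. Here h = (1, 2, 1, 2) and Δ = (-13, 5/2, -1, 7/2), so the interior equations h_(i-1)·M_(i-1) + 2(h_(i-1)+h_i)·M_i + h_i·M_(i+1) = 6(Δ_i − Δ_(i-1)) read
  1·M_0 + 6·M_1 + 2·M_2 = 6(Δ_1 - Δ_0) = 93
  2·M_1 + 6·M_2 + 1·M_3 = 6(Δ_2 - Δ_1) = -21
  1·M_2 + 6·M_3 + 2·M_4 = 6(Δ_3 - Δ_2) = 27
Natural end conditions: M_0 = M_4 = 0.
Solving the tridiagonal system: M_0 = 0, M_1 = 1187/62, M_2 = -339/31, M_3 = 196/31, M_4 = 0.
On [3, 5], S(x) = 0 - 133/186·(x - 3) + 98/31·(x - 3)² - 49/93·(x - 3)³.
With (x - 3) = 2/3: S(11/3) = 1939/2511.

0.7722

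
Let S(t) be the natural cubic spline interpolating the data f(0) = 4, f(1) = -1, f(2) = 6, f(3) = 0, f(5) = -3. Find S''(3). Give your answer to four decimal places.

9.1744

With M_i denoting the second derivative at x_i, h_i = 1, 1, 1, 2, and Δ_i = (y_(i+1) − y_i)/h_i = -5, 7, -6, -3/2:
  1·M_0 + 4·M_1 + 1·M_2 = 6(Δ_1 - Δ_0) = 72
  1·M_1 + 4·M_2 + 1·M_3 = 6(Δ_2 - Δ_1) = -78
  1·M_2 + 6·M_3 + 2·M_4 = 6(Δ_3 - Δ_2) = 27
Natural end conditions: M_0 = M_4 = 0.
Hence M_0 = 0, M_1 = 2151/86, M_2 = -1206/43, M_3 = 789/86, M_4 = 0.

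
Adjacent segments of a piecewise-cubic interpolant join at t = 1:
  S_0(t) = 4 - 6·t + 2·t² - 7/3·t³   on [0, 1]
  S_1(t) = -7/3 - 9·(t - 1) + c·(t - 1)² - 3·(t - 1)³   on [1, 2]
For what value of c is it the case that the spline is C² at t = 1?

S_0''(t) = 4 - 14·t, so S_0''(1) = -10. On the right, S_1''(1) = 2c, so c = -5.

-5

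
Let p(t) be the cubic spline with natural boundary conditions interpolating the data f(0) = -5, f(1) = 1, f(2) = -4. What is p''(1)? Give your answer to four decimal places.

-16.5000

With m_i denoting the second derivative at x_i, h_i = 1, 1, and Δ_i = (y_(i+1) − y_i)/h_i = 6, -5:
  1·m_0 + 4·m_1 + 1·m_2 = 6(Δ_1 - Δ_0) = -66
Natural end conditions: m_0 = m_2 = 0.
Solving: m_0 = 0, m_1 = -33/2, m_2 = 0.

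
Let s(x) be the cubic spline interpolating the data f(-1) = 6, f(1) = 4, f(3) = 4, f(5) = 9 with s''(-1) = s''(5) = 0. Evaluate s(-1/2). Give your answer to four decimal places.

5.4531

Write M_i for s''(x_i). With h_i = 2, 2, 2 and divided differences Δ_i = -1, 0, 5/2, the continuity of s' gives the tridiagonal system
  2·M_0 + 8·M_1 + 2·M_2 = 6(Δ_1 - Δ_0) = 6
  2·M_1 + 8·M_2 + 2·M_3 = 6(Δ_2 - Δ_1) = 15
Natural end conditions: M_0 = M_3 = 0.
Solving the tridiagonal system: M_0 = 0, M_1 = 3/10, M_2 = 9/5, M_3 = 0.
On [-1, 1], s(x) = 6 - 11/10·(x + 1) + 0·(x + 1)² + 1/40·(x + 1)³.
With (x + 1) = 1/2: s(-1/2) = 349/64.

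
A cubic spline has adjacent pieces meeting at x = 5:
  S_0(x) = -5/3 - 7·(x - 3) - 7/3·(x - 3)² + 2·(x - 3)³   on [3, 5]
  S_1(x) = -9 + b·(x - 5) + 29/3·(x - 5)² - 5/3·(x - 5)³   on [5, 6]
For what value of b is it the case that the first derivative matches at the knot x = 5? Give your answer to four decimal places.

7.6667

S_0'(x) = -7 - 14/3·(x - 3) + 6·(x - 3)², so S_0'(5) = 23/3. On the right, S_1'(5) = b, so b = 23/3.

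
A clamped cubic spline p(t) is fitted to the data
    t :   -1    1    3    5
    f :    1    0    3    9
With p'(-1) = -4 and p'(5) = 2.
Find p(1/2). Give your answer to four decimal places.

Let M_i = p''(x_i). Step sizes h_i = 2, 2, 2; slopes of the chords Δ_i = (y_(i+1) - y_i)/h_i = -1/2, 3/2, 3.
  2·M_0 + 8·M_1 + 2·M_2 = 6(Δ_1 - Δ_0) = 12
  2·M_1 + 8·M_2 + 2·M_3 = 6(Δ_2 - Δ_1) = 9
Clamped end conditions give two more equations: 2h_0·M_0 + h_0·M_1 = 6(Δ_0 - p'(-1)) = 21 and h_2·M_2 + 2h_2·M_3 = 6(p'(5) - Δ_2) = -6.
Hence M_0 = 27/5, M_1 = -3/10, M_2 = 9/5, M_3 = -12/5.
On [-1, 1], p(t) = 1 - 4·(t + 1) + 27/10·(t + 1)² - 19/40·(t + 1)³.
With (t + 1) = 3/2: p(1/2) = -169/320.

-0.5281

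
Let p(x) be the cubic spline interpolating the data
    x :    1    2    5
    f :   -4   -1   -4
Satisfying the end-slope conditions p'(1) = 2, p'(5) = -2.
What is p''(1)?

Put M_i = p'' at the i-th knot. Here h = (1, 3) and Δ = (3, -1), so the interior equations h_(i-1)·M_(i-1) + 2(h_(i-1)+h_i)·M_i + h_i·M_(i+1) = 6(Δ_i − Δ_(i-1)) read
  1·M_0 + 8·M_1 + 3·M_2 = 6(Δ_1 - Δ_0) = -24
Clamped end conditions give two more equations: 2h_0·M_0 + h_0·M_1 = 6(Δ_0 - p'(1)) = 6 and h_1·M_1 + 2h_1·M_2 = 6(p'(5) - Δ_1) = -6.
Hence M_0 = 5, M_1 = -4, M_2 = 1.

5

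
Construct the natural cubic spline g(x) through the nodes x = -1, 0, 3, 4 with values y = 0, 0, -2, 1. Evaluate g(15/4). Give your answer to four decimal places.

Write σ_i for g''(x_i). With h_i = 1, 3, 1 and divided differences Δ_i = 0, -2/3, 3, the continuity of g' gives the tridiagonal system
  1·σ_0 + 8·σ_1 + 3·σ_2 = 6(Δ_1 - Δ_0) = -4
  3·σ_1 + 8·σ_2 + 1·σ_3 = 6(Δ_2 - Δ_1) = 22
Natural end conditions: σ_0 = σ_3 = 0.
Forward elimination and back-substitution give σ_0 = 0, σ_1 = -98/55, σ_2 = 188/55, σ_3 = 0.
On [3, 4], g(x) = -2 + 307/165·(x - 3) + 94/55·(x - 3)² - 94/165·(x - 3)³.
With (x - 3) = 3/4: g(15/4) = 41/352.

0.1165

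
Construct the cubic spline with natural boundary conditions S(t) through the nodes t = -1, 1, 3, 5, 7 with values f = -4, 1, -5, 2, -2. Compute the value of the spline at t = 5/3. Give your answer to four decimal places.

-1.0582

Write M_i for S''(x_i). With h_i = 2, 2, 2, 2 and divided differences Δ_i = 5/2, -3, 7/2, -2, the continuity of S' gives the tridiagonal system
  2·M_0 + 8·M_1 + 2·M_2 = 6(Δ_1 - Δ_0) = -33
  2·M_1 + 8·M_2 + 2·M_3 = 6(Δ_2 - Δ_1) = 39
  2·M_2 + 8·M_3 + 2·M_4 = 6(Δ_3 - Δ_2) = -33
Natural end conditions: M_0 = M_4 = 0.
Solving the tridiagonal system: M_0 = 0, M_1 = -171/28, M_2 = 111/14, M_3 = -171/28, M_4 = 0.
On [1, 3], S(t) = 1 - 11/7·(t - 1) - 171/56·(t - 1)² + 131/112·(t - 1)³.
With (t - 1) = 2/3: S(5/3) = -200/189.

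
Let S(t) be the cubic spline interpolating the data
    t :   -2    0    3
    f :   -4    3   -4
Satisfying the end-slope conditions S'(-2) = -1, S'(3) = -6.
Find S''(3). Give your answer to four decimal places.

-1.1667

With M_i denoting the second derivative at x_i, h_i = 2, 3, and Δ_i = (y_(i+1) − y_i)/h_i = 7/2, -7/3:
  2·M_0 + 10·M_1 + 3·M_2 = 6(Δ_1 - Δ_0) = -35
Clamped end conditions give two more equations: 2h_0·M_0 + h_0·M_1 = 6(Δ_0 - S'(-2)) = 27 and h_1·M_1 + 2h_1·M_2 = 6(S'(3) - Δ_1) = -22.
Solving the tridiagonal system: M_0 = 37/4, M_1 = -5, M_2 = -7/6.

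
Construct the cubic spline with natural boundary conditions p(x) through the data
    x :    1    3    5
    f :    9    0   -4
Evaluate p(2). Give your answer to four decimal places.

4.0313

Let m_i = p''(x_i). Step sizes h_i = 2, 2; slopes of the chords Δ_i = (y_(i+1) - y_i)/h_i = -9/2, -2.
  2·m_0 + 8·m_1 + 2·m_2 = 6(Δ_1 - Δ_0) = 15
Natural end conditions: m_0 = m_2 = 0.
Hence m_0 = 0, m_1 = 15/8, m_2 = 0.
On [1, 3], p(x) = 9 - 41/8·(x - 1) + 0·(x - 1)² + 5/32·(x - 1)³.
With (x - 1) = 1: p(2) = 129/32.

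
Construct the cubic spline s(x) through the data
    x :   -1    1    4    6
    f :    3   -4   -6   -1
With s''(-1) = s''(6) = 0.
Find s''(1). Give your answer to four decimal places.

1.2418

Put M_i = s'' at the i-th knot. Here h = (2, 3, 2) and Δ = (-7/2, -2/3, 5/2), so the interior equations h_(i-1)·M_(i-1) + 2(h_(i-1)+h_i)·M_i + h_i·M_(i+1) = 6(Δ_i − Δ_(i-1)) read
  2·M_0 + 10·M_1 + 3·M_2 = 6(Δ_1 - Δ_0) = 17
  3·M_1 + 10·M_2 + 2·M_3 = 6(Δ_2 - Δ_1) = 19
Natural end conditions: M_0 = M_3 = 0.
Solving the tridiagonal system: M_0 = 0, M_1 = 113/91, M_2 = 139/91, M_3 = 0.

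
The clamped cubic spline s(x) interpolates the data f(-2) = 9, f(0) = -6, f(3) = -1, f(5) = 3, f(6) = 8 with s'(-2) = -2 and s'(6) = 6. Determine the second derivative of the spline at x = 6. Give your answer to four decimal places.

Put m_i = s'' at the i-th knot. Here h = (2, 3, 2, 1) and Δ = (-15/2, 5/3, 2, 5), so the interior equations h_(i-1)·m_(i-1) + 2(h_(i-1)+h_i)·m_i + h_i·m_(i+1) = 6(Δ_i − Δ_(i-1)) read
  2·m_0 + 10·m_1 + 3·m_2 = 6(Δ_1 - Δ_0) = 55
  3·m_1 + 10·m_2 + 2·m_3 = 6(Δ_2 - Δ_1) = 2
  2·m_2 + 6·m_3 + 1·m_4 = 6(Δ_3 - Δ_2) = 18
Clamped end conditions give two more equations: 2h_0·m_0 + h_0·m_1 = 6(Δ_0 - s'(-2)) = -33 and h_3·m_3 + 2h_3·m_4 = 6(s'(6) - Δ_3) = 6.
Hence m_0 = -4649/364, m_1 = 823/91, m_2 = -1801/546, m_3 = 1072/273, m_4 = 283/273.

1.0366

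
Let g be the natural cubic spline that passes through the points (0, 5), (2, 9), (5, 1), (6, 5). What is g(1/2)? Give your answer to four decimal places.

6.7570

Let m_i = g''(x_i). Step sizes h_i = 2, 3, 1; slopes of the chords Δ_i = (y_(i+1) - y_i)/h_i = 2, -8/3, 4.
  2·m_0 + 10·m_1 + 3·m_2 = 6(Δ_1 - Δ_0) = -28
  3·m_1 + 8·m_2 + 1·m_3 = 6(Δ_2 - Δ_1) = 40
Natural end conditions: m_0 = m_3 = 0.
Hence m_0 = 0, m_1 = -344/71, m_2 = 484/71, m_3 = 0.
On [0, 2], g(t) = 5 + 770/213·t + 0·t² - 86/213·t³.
With t = 1/2: g(1/2) = 1919/284.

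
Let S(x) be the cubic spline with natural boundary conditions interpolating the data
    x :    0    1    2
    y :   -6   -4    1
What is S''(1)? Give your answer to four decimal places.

4.5000

Let m_i = S''(x_i). Step sizes h_i = 1, 1; slopes of the chords Δ_i = (y_(i+1) - y_i)/h_i = 2, 5.
  1·m_0 + 4·m_1 + 1·m_2 = 6(Δ_1 - Δ_0) = 18
Natural end conditions: m_0 = m_2 = 0.
Forward elimination and back-substitution give m_0 = 0, m_1 = 9/2, m_2 = 0.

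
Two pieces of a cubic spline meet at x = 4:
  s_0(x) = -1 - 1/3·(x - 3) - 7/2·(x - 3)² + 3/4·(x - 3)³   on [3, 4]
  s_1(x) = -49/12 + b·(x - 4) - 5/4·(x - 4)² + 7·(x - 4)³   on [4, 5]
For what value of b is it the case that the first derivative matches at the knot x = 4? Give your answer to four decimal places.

s_0'(x) = -1/3 - 7·(x - 3) + 9/4·(x - 3)², so s_0'(4) = -61/12. On the right, s_1'(4) = b, so b = -61/12.

-5.0833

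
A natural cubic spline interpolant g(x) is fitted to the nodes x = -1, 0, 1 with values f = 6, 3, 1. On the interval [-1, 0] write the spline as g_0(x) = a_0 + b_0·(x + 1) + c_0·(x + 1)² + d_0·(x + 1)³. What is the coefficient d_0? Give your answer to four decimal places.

Write σ_i for g''(x_i). With h_i = 1, 1 and divided differences Δ_i = -3, -2, the continuity of g' gives the tridiagonal system
  1·σ_0 + 4·σ_1 + 1·σ_2 = 6(Δ_1 - Δ_0) = 6
Natural end conditions: σ_0 = σ_2 = 0.
Hence σ_0 = 0, σ_1 = 3/2, σ_2 = 0.
On [-1, 0], with g_0(x) = a_0 + b_0·(x + 1) + c_0·(x + 1)² + d_0·(x + 1)³: c_0 = σ_0/2 = 0, d_0 = (σ_1 - σ_0)/(6h_0) = 1/4, b_0 = Δ_0 - h_0(2σ_0 + σ_1)/6 = -13/4.

0.2500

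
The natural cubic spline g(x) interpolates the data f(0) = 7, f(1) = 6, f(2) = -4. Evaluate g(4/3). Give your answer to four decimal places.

3.5000

Write M_i for g''(x_i). With h_i = 1, 1 and divided differences Δ_i = -1, -10, the continuity of g' gives the tridiagonal system
  1·M_0 + 4·M_1 + 1·M_2 = 6(Δ_1 - Δ_0) = -54
Natural end conditions: M_0 = M_2 = 0.
Solving: M_0 = 0, M_1 = -27/2, M_2 = 0.
On [1, 2], g(x) = 6 - 11/2·(x - 1) - 27/4·(x - 1)² + 9/4·(x - 1)³.
With (x - 1) = 1/3: g(4/3) = 7/2.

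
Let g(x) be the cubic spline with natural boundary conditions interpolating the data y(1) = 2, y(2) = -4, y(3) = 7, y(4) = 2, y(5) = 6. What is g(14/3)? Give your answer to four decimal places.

Let m_i = g''(x_i). Step sizes h_i = 1, 1, 1, 1; slopes of the chords Δ_i = (y_(i+1) - y_i)/h_i = -6, 11, -5, 4.
  1·m_0 + 4·m_1 + 1·m_2 = 6(Δ_1 - Δ_0) = 102
  1·m_1 + 4·m_2 + 1·m_3 = 6(Δ_2 - Δ_1) = -96
  1·m_2 + 4·m_3 + 1·m_4 = 6(Δ_3 - Δ_2) = 54
Natural end conditions: m_0 = m_4 = 0.
Solving the tridiagonal system: m_0 = 0, m_1 = 246/7, m_2 = -270/7, m_3 = 162/7, m_4 = 0.
On [4, 5], g(x) = 2 - 26/7·(x - 4) + 81/7·(x - 4)² - 27/7·(x - 4)³.
With (x - 4) = 2/3: g(14/3) = 74/21.

3.5238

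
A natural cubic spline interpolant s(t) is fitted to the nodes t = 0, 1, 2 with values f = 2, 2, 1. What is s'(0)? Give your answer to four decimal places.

Write m_i for s''(x_i). With h_i = 1, 1 and divided differences Δ_i = 0, -1, the continuity of s' gives the tridiagonal system
  1·m_0 + 4·m_1 + 1·m_2 = 6(Δ_1 - Δ_0) = -6
Natural end conditions: m_0 = m_2 = 0.
Hence m_0 = 0, m_1 = -3/2, m_2 = 0.
On [0, 1], s'(t) = b_0 + 2c_0·t + 3d_0·t² with b_0 = Δ_0 - h_0(2m_0 + m_1)/6 = 1/4, c_0 = m_0/2 = 0, d_0 = (m_1 - m_0)/(6h_0) = -1/4. So s'(0) = 1/4.

0.2500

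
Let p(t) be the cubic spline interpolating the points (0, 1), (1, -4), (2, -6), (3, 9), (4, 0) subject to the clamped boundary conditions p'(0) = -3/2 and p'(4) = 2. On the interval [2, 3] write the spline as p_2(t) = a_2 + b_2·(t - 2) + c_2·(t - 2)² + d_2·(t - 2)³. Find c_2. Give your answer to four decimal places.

Write M_i for p''(x_i). With h_i = 1, 1, 1, 1 and divided differences Δ_i = -5, -2, 15, -9, the continuity of p' gives the tridiagonal system
  1·M_0 + 4·M_1 + 1·M_2 = 6(Δ_1 - Δ_0) = 18
  1·M_1 + 4·M_2 + 1·M_3 = 6(Δ_2 - Δ_1) = 102
  1·M_2 + 4·M_3 + 1·M_4 = 6(Δ_3 - Δ_2) = -144
Clamped end conditions give two more equations: 2h_0·M_0 + h_0·M_1 = 6(Δ_0 - p'(0)) = -21 and h_3·M_3 + 2h_3·M_4 = 6(p'(4) - Δ_3) = 66.
Hence M_0 = -479/56, M_1 = -109/28, M_2 = 337/8, M_3 = -1753/28, M_4 = 3601/56.
On [2, 3], with p_2(t) = a_2 + b_2·(t - 2) + c_2·(t - 2)² + d_2·(t - 2)³: c_2 = M_2/2 = 337/16, d_2 = (M_3 - M_2)/(6h_2) = -1955/112, b_2 = Δ_2 - h_2(2M_2 + M_3)/6 = 319/28.

21.0625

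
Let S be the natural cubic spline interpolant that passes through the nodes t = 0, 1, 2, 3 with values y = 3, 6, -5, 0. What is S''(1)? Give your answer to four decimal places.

Write M_i for S''(x_i). With h_i = 1, 1, 1 and divided differences Δ_i = 3, -11, 5, the continuity of S' gives the tridiagonal system
  1·M_0 + 4·M_1 + 1·M_2 = 6(Δ_1 - Δ_0) = -84
  1·M_1 + 4·M_2 + 1·M_3 = 6(Δ_2 - Δ_1) = 96
Natural end conditions: M_0 = M_3 = 0.
Solving the tridiagonal system: M_0 = 0, M_1 = -144/5, M_2 = 156/5, M_3 = 0.

-28.8000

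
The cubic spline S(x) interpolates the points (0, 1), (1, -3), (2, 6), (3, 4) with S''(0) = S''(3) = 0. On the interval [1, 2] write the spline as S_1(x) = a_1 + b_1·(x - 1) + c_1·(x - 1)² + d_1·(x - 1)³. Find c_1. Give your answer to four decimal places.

With σ_i denoting the second derivative at x_i, h_i = 1, 1, 1, and Δ_i = (y_(i+1) − y_i)/h_i = -4, 9, -2:
  1·σ_0 + 4·σ_1 + 1·σ_2 = 6(Δ_1 - Δ_0) = 78
  1·σ_1 + 4·σ_2 + 1·σ_3 = 6(Δ_2 - Δ_1) = -66
Natural end conditions: σ_0 = σ_3 = 0.
Forward elimination and back-substitution give σ_0 = 0, σ_1 = 126/5, σ_2 = -114/5, σ_3 = 0.
On [1, 2], with S_1(x) = a_1 + b_1·(x - 1) + c_1·(x - 1)² + d_1·(x - 1)³: c_1 = σ_1/2 = 63/5, d_1 = (σ_2 - σ_1)/(6h_1) = -8, b_1 = Δ_1 - h_1(2σ_1 + σ_2)/6 = 22/5.

12.6000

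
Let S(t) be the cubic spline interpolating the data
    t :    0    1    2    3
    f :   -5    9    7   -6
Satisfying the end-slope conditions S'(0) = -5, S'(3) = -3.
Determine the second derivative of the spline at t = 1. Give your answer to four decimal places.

Put M_i = S'' at the i-th knot. Here h = (1, 1, 1) and Δ = (14, -2, -13), so the interior equations h_(i-1)·M_(i-1) + 2(h_(i-1)+h_i)·M_i + h_i·M_(i+1) = 6(Δ_i − Δ_(i-1)) read
  1·M_0 + 4·M_1 + 1·M_2 = 6(Δ_1 - Δ_0) = -96
  1·M_1 + 4·M_2 + 1·M_3 = 6(Δ_2 - Δ_1) = -66
Clamped end conditions give two more equations: 2h_0·M_0 + h_0·M_1 = 6(Δ_0 - S'(0)) = 114 and h_2·M_2 + 2h_2·M_3 = 6(S'(3) - Δ_2) = 60.
Forward elimination and back-substitution give M_0 = 1148/15, M_1 = -586/15, M_2 = -244/15, M_3 = 572/15.

-39.0667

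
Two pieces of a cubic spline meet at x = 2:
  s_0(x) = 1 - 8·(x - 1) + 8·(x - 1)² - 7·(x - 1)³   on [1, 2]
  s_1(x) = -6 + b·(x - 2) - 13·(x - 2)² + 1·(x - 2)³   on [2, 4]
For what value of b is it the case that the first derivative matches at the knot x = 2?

s_0'(x) = -8 + 16·(x - 1) - 21·(x - 1)², so s_0'(2) = -13. On the right, s_1'(2) = b, so b = -13.

-13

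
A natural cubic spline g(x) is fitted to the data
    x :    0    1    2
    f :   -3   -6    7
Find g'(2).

Put σ_i = g'' at the i-th knot. Here h = (1, 1) and Δ = (-3, 13), so the interior equations h_(i-1)·σ_(i-1) + 2(h_(i-1)+h_i)·σ_i + h_i·σ_(i+1) = 6(Δ_i − Δ_(i-1)) read
  1·σ_0 + 4·σ_1 + 1·σ_2 = 6(Δ_1 - Δ_0) = 96
Natural end conditions: σ_0 = σ_2 = 0.
Solving the tridiagonal system: σ_0 = 0, σ_1 = 24, σ_2 = 0.
On [1, 2], g'(x) = b_1 + 2c_1·(x - 1) + 3d_1·(x - 1)² with b_1 = Δ_1 - h_1(2σ_1 + σ_2)/6 = 5, c_1 = σ_1/2 = 12, d_1 = (σ_2 - σ_1)/(6h_1) = -4. So g'(2) = 17.

17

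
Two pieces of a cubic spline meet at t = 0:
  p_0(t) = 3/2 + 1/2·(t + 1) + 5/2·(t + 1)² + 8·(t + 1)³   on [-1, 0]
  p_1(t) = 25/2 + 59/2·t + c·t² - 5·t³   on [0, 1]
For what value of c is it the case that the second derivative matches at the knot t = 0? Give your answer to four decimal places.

p_0''(t) = 5 + 48·(t + 1), so p_0''(0) = 53. On the right, p_1''(0) = 2c, so c = 53/2.

26.5000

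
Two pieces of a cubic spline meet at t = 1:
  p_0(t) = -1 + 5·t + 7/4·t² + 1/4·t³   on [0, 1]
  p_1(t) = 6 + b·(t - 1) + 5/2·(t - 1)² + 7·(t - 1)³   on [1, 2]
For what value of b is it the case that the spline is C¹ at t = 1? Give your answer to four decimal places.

9.2500

p_0'(t) = 5 + 7/2·t + 3/4·t², so p_0'(1) = 37/4. On the right, p_1'(1) = b, so b = 37/4.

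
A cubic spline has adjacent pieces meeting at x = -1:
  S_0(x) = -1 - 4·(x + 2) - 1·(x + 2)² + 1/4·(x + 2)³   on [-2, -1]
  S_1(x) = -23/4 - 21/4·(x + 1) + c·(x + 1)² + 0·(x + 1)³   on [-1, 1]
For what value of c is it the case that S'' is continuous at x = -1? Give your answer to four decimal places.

S_0''(x) = -2 + 3/2·(x + 2), so S_0''(-1) = -1/2. On the right, S_1''(-1) = 2c, so c = -1/4.

-0.2500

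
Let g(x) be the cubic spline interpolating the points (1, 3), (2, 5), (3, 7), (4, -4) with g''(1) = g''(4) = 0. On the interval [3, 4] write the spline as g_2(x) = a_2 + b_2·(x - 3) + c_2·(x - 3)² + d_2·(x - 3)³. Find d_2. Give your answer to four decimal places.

3.4667

Put M_i = g'' at the i-th knot. Here h = (1, 1, 1) and Δ = (2, 2, -11), so the interior equations h_(i-1)·M_(i-1) + 2(h_(i-1)+h_i)·M_i + h_i·M_(i+1) = 6(Δ_i − Δ_(i-1)) read
  1·M_0 + 4·M_1 + 1·M_2 = 6(Δ_1 - Δ_0) = 0
  1·M_1 + 4·M_2 + 1·M_3 = 6(Δ_2 - Δ_1) = -78
Natural end conditions: M_0 = M_3 = 0.
Solving: M_0 = 0, M_1 = 26/5, M_2 = -104/5, M_3 = 0.
On [3, 4], with g_2(x) = a_2 + b_2·(x - 3) + c_2·(x - 3)² + d_2·(x - 3)³: c_2 = M_2/2 = -52/5, d_2 = (M_3 - M_2)/(6h_2) = 52/15, b_2 = Δ_2 - h_2(2M_2 + M_3)/6 = -61/15.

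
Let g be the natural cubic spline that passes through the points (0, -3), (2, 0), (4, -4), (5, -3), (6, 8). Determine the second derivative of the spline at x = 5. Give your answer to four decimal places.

14.6071

Let σ_i = g''(x_i). Step sizes h_i = 2, 2, 1, 1; slopes of the chords Δ_i = (y_(i+1) - y_i)/h_i = 3/2, -2, 1, 11.
  2·σ_0 + 8·σ_1 + 2·σ_2 = 6(Δ_1 - Δ_0) = -21
  2·σ_1 + 6·σ_2 + 1·σ_3 = 6(Δ_2 - Δ_1) = 18
  1·σ_2 + 4·σ_3 + 1·σ_4 = 6(Δ_3 - Δ_2) = 60
Natural end conditions: σ_0 = σ_4 = 0.
Solving the tridiagonal system: σ_0 = 0, σ_1 = -169/56, σ_2 = 11/7, σ_3 = 409/28, σ_4 = 0.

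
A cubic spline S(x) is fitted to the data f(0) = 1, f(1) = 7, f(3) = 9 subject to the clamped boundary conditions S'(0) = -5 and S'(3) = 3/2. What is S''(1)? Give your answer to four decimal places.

Let σ_i = S''(x_i). Step sizes h_i = 1, 2; slopes of the chords Δ_i = (y_(i+1) - y_i)/h_i = 6, 1.
  1·σ_0 + 6·σ_1 + 2·σ_2 = 6(Δ_1 - Δ_0) = -30
Clamped end conditions give two more equations: 2h_0·σ_0 + h_0·σ_1 = 6(Δ_0 - S'(0)) = 66 and h_1·σ_1 + 2h_1·σ_2 = 6(S'(3) - Δ_1) = 3.
Solving: σ_0 = 241/6, σ_1 = -43/3, σ_2 = 95/12.

-14.3333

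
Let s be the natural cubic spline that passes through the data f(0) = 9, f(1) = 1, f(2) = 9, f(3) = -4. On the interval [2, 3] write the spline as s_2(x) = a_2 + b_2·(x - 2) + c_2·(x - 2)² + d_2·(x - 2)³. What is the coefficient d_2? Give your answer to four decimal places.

6.6667

Let M_i = s''(x_i). Step sizes h_i = 1, 1, 1; slopes of the chords Δ_i = (y_(i+1) - y_i)/h_i = -8, 8, -13.
  1·M_0 + 4·M_1 + 1·M_2 = 6(Δ_1 - Δ_0) = 96
  1·M_1 + 4·M_2 + 1·M_3 = 6(Δ_2 - Δ_1) = -126
Natural end conditions: M_0 = M_3 = 0.
Solving: M_0 = 0, M_1 = 34, M_2 = -40, M_3 = 0.
On [2, 3], with s_2(x) = a_2 + b_2·(x - 2) + c_2·(x - 2)² + d_2·(x - 2)³: c_2 = M_2/2 = -20, d_2 = (M_3 - M_2)/(6h_2) = 20/3, b_2 = Δ_2 - h_2(2M_2 + M_3)/6 = 1/3.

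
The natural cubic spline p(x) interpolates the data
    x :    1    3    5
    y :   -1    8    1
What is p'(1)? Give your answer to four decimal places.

Let M_i = p''(x_i). Step sizes h_i = 2, 2; slopes of the chords Δ_i = (y_(i+1) - y_i)/h_i = 9/2, -7/2.
  2·M_0 + 8·M_1 + 2·M_2 = 6(Δ_1 - Δ_0) = -48
Natural end conditions: M_0 = M_2 = 0.
Solving: M_0 = 0, M_1 = -6, M_2 = 0.
On [1, 3], p'(x) = b_0 + 2c_0·(x - 1) + 3d_0·(x - 1)² with b_0 = Δ_0 - h_0(2M_0 + M_1)/6 = 13/2, c_0 = M_0/2 = 0, d_0 = (M_1 - M_0)/(6h_0) = -1/2. So p'(1) = 13/2.

6.5000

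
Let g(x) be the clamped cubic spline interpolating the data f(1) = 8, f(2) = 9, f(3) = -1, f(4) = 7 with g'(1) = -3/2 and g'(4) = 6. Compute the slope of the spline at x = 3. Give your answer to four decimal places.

Write m_i for g''(x_i). With h_i = 1, 1, 1 and divided differences Δ_i = 1, -10, 8, the continuity of g' gives the tridiagonal system
  1·m_0 + 4·m_1 + 1·m_2 = 6(Δ_1 - Δ_0) = -66
  1·m_1 + 4·m_2 + 1·m_3 = 6(Δ_2 - Δ_1) = 108
Clamped end conditions give two more equations: 2h_0·m_0 + h_0·m_1 = 6(Δ_0 - g'(1)) = 15 and h_2·m_2 + 2h_2·m_3 = 6(g'(4) - Δ_2) = -12.
Hence m_0 = 24, m_1 = -33, m_2 = 42, m_3 = -27.
On [3, 4], g'(x) = b_2 + 2c_2·(x - 3) + 3d_2·(x - 3)² with b_2 = Δ_2 - h_2(2m_2 + m_3)/6 = -3/2, c_2 = m_2/2 = 21, d_2 = (m_3 - m_2)/(6h_2) = -23/2. So g'(3) = -3/2.

-1.5000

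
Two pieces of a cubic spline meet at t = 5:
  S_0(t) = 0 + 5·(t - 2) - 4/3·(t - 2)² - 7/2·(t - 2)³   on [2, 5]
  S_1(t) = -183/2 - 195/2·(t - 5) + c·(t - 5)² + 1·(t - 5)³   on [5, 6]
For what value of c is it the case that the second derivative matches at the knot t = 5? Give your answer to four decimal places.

S_0''(t) = -8/3 - 21·(t - 2), so S_0''(5) = -197/3. On the right, S_1''(5) = 2c, so c = -197/6.

-32.8333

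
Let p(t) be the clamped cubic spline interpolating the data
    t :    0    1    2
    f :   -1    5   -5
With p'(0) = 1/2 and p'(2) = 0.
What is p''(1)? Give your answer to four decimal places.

-47.5000

Let M_i = p''(x_i). Step sizes h_i = 1, 1; slopes of the chords Δ_i = (y_(i+1) - y_i)/h_i = 6, -10.
  1·M_0 + 4·M_1 + 1·M_2 = 6(Δ_1 - Δ_0) = -96
Clamped end conditions give two more equations: 2h_0·M_0 + h_0·M_1 = 6(Δ_0 - p'(0)) = 33 and h_1·M_1 + 2h_1·M_2 = 6(p'(2) - Δ_1) = 60.
Hence M_0 = 161/4, M_1 = -95/2, M_2 = 215/4.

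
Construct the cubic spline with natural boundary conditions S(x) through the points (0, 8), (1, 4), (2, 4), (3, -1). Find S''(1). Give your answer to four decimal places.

8.4000

Write m_i for S''(x_i). With h_i = 1, 1, 1 and divided differences Δ_i = -4, 0, -5, the continuity of S' gives the tridiagonal system
  1·m_0 + 4·m_1 + 1·m_2 = 6(Δ_1 - Δ_0) = 24
  1·m_1 + 4·m_2 + 1·m_3 = 6(Δ_2 - Δ_1) = -30
Natural end conditions: m_0 = m_3 = 0.
Solving the tridiagonal system: m_0 = 0, m_1 = 42/5, m_2 = -48/5, m_3 = 0.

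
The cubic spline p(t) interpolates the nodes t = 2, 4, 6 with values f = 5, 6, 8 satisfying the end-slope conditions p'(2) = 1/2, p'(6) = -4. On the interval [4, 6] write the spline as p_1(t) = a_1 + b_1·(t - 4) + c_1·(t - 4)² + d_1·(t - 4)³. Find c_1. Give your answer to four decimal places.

Put M_i = p'' at the i-th knot. Here h = (2, 2) and Δ = (1/2, 1), so the interior equations h_(i-1)·M_(i-1) + 2(h_(i-1)+h_i)·M_i + h_i·M_(i+1) = 6(Δ_i − Δ_(i-1)) read
  2·M_0 + 8·M_1 + 2·M_2 = 6(Δ_1 - Δ_0) = 3
Clamped end conditions give two more equations: 2h_0·M_0 + h_0·M_1 = 6(Δ_0 - p'(2)) = 0 and h_1·M_1 + 2h_1·M_2 = 6(p'(6) - Δ_1) = -30.
Hence M_0 = -3/2, M_1 = 3, M_2 = -9.
On [4, 6], with p_1(t) = a_1 + b_1·(t - 4) + c_1·(t - 4)² + d_1·(t - 4)³: c_1 = M_1/2 = 3/2, d_1 = (M_2 - M_1)/(6h_1) = -1, b_1 = Δ_1 - h_1(2M_1 + M_2)/6 = 2.

1.5000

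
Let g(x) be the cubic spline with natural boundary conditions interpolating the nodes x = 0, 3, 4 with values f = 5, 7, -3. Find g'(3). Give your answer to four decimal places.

-7.3333

Put M_i = g'' at the i-th knot. Here h = (3, 1) and Δ = (2/3, -10), so the interior equations h_(i-1)·M_(i-1) + 2(h_(i-1)+h_i)·M_i + h_i·M_(i+1) = 6(Δ_i − Δ_(i-1)) read
  3·M_0 + 8·M_1 + 1·M_2 = 6(Δ_1 - Δ_0) = -64
Natural end conditions: M_0 = M_2 = 0.
Hence M_0 = 0, M_1 = -8, M_2 = 0.
On [3, 4], g'(x) = b_1 + 2c_1·(x - 3) + 3d_1·(x - 3)² with b_1 = Δ_1 - h_1(2M_1 + M_2)/6 = -22/3, c_1 = M_1/2 = -4, d_1 = (M_2 - M_1)/(6h_1) = 4/3. So g'(3) = -22/3.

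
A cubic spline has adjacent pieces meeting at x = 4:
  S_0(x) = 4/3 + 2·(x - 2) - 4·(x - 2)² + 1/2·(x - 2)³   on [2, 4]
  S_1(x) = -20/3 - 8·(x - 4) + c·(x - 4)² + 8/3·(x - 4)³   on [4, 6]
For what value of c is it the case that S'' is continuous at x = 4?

-1

S_0''(x) = -8 + 3·(x - 2), so S_0''(4) = -2. On the right, S_1''(4) = 2c, so c = -1.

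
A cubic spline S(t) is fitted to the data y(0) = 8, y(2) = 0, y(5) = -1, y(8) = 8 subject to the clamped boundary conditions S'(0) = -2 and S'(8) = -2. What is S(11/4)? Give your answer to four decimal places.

With M_i denoting the second derivative at x_i, h_i = 2, 3, 3, and Δ_i = (y_(i+1) − y_i)/h_i = -4, -1/3, 3:
  2·M_0 + 10·M_1 + 3·M_2 = 6(Δ_1 - Δ_0) = 22
  3·M_1 + 12·M_2 + 3·M_3 = 6(Δ_2 - Δ_1) = 20
Clamped end conditions give two more equations: 2h_0·M_0 + h_0·M_1 = 6(Δ_0 - S'(0)) = -12 and h_2·M_2 + 2h_2·M_3 = 6(S'(8) - Δ_2) = -30.
Solving: M_0 = -78/19, M_1 = 42/19, M_2 = 154/57, M_3 = -362/57.
On [2, 5], S(t) = 0 - 74/19·(t - 2) + 21/19·(t - 2)² + 14/513·(t - 2)³.
With (t - 2) = 3/4: S(11/4) = -1391/608.

-2.2878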